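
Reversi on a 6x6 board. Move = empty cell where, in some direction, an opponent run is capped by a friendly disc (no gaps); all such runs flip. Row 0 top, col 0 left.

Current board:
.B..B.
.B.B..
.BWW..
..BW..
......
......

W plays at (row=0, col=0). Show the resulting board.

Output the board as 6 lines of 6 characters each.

Answer: WB..B.
.W.B..
.BWW..
..BW..
......
......

Derivation:
Place W at (0,0); scan 8 dirs for brackets.
Dir NW: edge -> no flip
Dir N: edge -> no flip
Dir NE: edge -> no flip
Dir W: edge -> no flip
Dir E: opp run (0,1), next='.' -> no flip
Dir SW: edge -> no flip
Dir S: first cell '.' (not opp) -> no flip
Dir SE: opp run (1,1) capped by W -> flip
All flips: (1,1)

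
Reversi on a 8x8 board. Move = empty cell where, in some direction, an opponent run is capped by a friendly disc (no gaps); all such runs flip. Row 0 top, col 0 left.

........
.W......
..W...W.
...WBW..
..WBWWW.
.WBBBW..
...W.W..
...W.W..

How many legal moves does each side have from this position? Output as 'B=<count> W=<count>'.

-- B to move --
(0,0): no bracket -> illegal
(0,1): no bracket -> illegal
(0,2): no bracket -> illegal
(1,0): no bracket -> illegal
(1,2): no bracket -> illegal
(1,3): no bracket -> illegal
(1,5): no bracket -> illegal
(1,6): no bracket -> illegal
(1,7): flips 3 -> legal
(2,0): no bracket -> illegal
(2,1): no bracket -> illegal
(2,3): flips 1 -> legal
(2,4): no bracket -> illegal
(2,5): no bracket -> illegal
(2,7): no bracket -> illegal
(3,1): flips 1 -> legal
(3,2): flips 2 -> legal
(3,6): flips 2 -> legal
(3,7): no bracket -> illegal
(4,0): no bracket -> illegal
(4,1): flips 1 -> legal
(4,7): flips 3 -> legal
(5,0): flips 1 -> legal
(5,6): flips 2 -> legal
(5,7): no bracket -> illegal
(6,0): no bracket -> illegal
(6,1): no bracket -> illegal
(6,2): no bracket -> illegal
(6,4): no bracket -> illegal
(6,6): no bracket -> illegal
(7,2): flips 1 -> legal
(7,4): flips 1 -> legal
(7,6): flips 1 -> legal
B mobility = 12
-- W to move --
(2,3): flips 1 -> legal
(2,4): flips 1 -> legal
(2,5): no bracket -> illegal
(3,2): flips 2 -> legal
(4,1): flips 1 -> legal
(6,1): no bracket -> illegal
(6,2): flips 2 -> legal
(6,4): flips 2 -> legal
W mobility = 6

Answer: B=12 W=6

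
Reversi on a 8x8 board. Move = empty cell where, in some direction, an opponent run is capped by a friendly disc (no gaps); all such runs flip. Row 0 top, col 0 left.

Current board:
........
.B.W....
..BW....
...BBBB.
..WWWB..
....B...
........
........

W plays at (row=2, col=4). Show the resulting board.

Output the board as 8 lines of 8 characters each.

Answer: ........
.B.W....
..BWW...
...WWBB.
..WWWB..
....B...
........
........

Derivation:
Place W at (2,4); scan 8 dirs for brackets.
Dir NW: first cell 'W' (not opp) -> no flip
Dir N: first cell '.' (not opp) -> no flip
Dir NE: first cell '.' (not opp) -> no flip
Dir W: first cell 'W' (not opp) -> no flip
Dir E: first cell '.' (not opp) -> no flip
Dir SW: opp run (3,3) capped by W -> flip
Dir S: opp run (3,4) capped by W -> flip
Dir SE: opp run (3,5), next='.' -> no flip
All flips: (3,3) (3,4)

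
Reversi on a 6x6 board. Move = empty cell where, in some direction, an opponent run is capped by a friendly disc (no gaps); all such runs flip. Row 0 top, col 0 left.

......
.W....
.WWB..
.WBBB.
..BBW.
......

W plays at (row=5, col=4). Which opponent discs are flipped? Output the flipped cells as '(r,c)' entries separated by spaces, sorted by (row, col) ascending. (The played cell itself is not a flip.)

Answer: (3,2) (4,3)

Derivation:
Dir NW: opp run (4,3) (3,2) capped by W -> flip
Dir N: first cell 'W' (not opp) -> no flip
Dir NE: first cell '.' (not opp) -> no flip
Dir W: first cell '.' (not opp) -> no flip
Dir E: first cell '.' (not opp) -> no flip
Dir SW: edge -> no flip
Dir S: edge -> no flip
Dir SE: edge -> no flip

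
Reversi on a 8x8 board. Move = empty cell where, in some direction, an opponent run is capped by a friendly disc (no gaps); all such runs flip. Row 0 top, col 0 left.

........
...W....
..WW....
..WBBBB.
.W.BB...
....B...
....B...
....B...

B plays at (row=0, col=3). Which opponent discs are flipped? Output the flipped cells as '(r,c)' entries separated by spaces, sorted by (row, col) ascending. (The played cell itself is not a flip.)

Dir NW: edge -> no flip
Dir N: edge -> no flip
Dir NE: edge -> no flip
Dir W: first cell '.' (not opp) -> no flip
Dir E: first cell '.' (not opp) -> no flip
Dir SW: first cell '.' (not opp) -> no flip
Dir S: opp run (1,3) (2,3) capped by B -> flip
Dir SE: first cell '.' (not opp) -> no flip

Answer: (1,3) (2,3)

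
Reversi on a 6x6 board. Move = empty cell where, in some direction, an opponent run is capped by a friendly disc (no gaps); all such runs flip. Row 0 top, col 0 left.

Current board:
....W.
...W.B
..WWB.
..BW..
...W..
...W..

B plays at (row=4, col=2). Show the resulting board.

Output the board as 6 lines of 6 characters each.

Place B at (4,2); scan 8 dirs for brackets.
Dir NW: first cell '.' (not opp) -> no flip
Dir N: first cell 'B' (not opp) -> no flip
Dir NE: opp run (3,3) capped by B -> flip
Dir W: first cell '.' (not opp) -> no flip
Dir E: opp run (4,3), next='.' -> no flip
Dir SW: first cell '.' (not opp) -> no flip
Dir S: first cell '.' (not opp) -> no flip
Dir SE: opp run (5,3), next=edge -> no flip
All flips: (3,3)

Answer: ....W.
...W.B
..WWB.
..BB..
..BW..
...W..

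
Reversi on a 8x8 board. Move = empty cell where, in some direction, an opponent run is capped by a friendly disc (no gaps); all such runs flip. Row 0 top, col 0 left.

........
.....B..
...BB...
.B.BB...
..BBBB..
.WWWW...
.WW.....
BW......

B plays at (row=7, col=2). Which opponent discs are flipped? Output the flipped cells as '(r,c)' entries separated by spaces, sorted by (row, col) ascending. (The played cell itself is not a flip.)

Dir NW: opp run (6,1), next='.' -> no flip
Dir N: opp run (6,2) (5,2) capped by B -> flip
Dir NE: first cell '.' (not opp) -> no flip
Dir W: opp run (7,1) capped by B -> flip
Dir E: first cell '.' (not opp) -> no flip
Dir SW: edge -> no flip
Dir S: edge -> no flip
Dir SE: edge -> no flip

Answer: (5,2) (6,2) (7,1)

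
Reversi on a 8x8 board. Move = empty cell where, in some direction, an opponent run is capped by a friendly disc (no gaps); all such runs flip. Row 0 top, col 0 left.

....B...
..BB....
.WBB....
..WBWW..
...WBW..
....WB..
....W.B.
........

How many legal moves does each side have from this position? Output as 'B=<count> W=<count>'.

Answer: B=14 W=9

Derivation:
-- B to move --
(1,0): no bracket -> illegal
(1,1): no bracket -> illegal
(2,0): flips 1 -> legal
(2,4): flips 1 -> legal
(2,5): flips 2 -> legal
(2,6): flips 1 -> legal
(3,0): flips 1 -> legal
(3,1): flips 1 -> legal
(3,6): flips 2 -> legal
(4,1): flips 1 -> legal
(4,2): flips 2 -> legal
(4,6): flips 1 -> legal
(5,2): no bracket -> illegal
(5,3): flips 2 -> legal
(5,6): flips 2 -> legal
(6,3): no bracket -> illegal
(6,5): no bracket -> illegal
(7,3): flips 1 -> legal
(7,4): flips 2 -> legal
(7,5): no bracket -> illegal
B mobility = 14
-- W to move --
(0,1): flips 2 -> legal
(0,2): flips 2 -> legal
(0,3): flips 4 -> legal
(0,5): no bracket -> illegal
(1,1): no bracket -> illegal
(1,4): flips 1 -> legal
(1,5): no bracket -> illegal
(2,4): flips 2 -> legal
(3,1): no bracket -> illegal
(4,2): no bracket -> illegal
(4,6): flips 1 -> legal
(5,3): flips 1 -> legal
(5,6): flips 1 -> legal
(5,7): no bracket -> illegal
(6,5): flips 1 -> legal
(6,7): no bracket -> illegal
(7,5): no bracket -> illegal
(7,6): no bracket -> illegal
(7,7): no bracket -> illegal
W mobility = 9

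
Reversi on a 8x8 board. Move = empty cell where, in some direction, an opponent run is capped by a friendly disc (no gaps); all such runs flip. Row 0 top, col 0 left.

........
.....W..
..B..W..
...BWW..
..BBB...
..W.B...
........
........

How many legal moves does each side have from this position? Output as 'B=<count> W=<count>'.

-- B to move --
(0,4): no bracket -> illegal
(0,5): no bracket -> illegal
(0,6): no bracket -> illegal
(1,4): no bracket -> illegal
(1,6): flips 2 -> legal
(2,3): no bracket -> illegal
(2,4): flips 1 -> legal
(2,6): flips 1 -> legal
(3,6): flips 2 -> legal
(4,1): no bracket -> illegal
(4,5): no bracket -> illegal
(4,6): no bracket -> illegal
(5,1): no bracket -> illegal
(5,3): no bracket -> illegal
(6,1): flips 1 -> legal
(6,2): flips 1 -> legal
(6,3): no bracket -> illegal
B mobility = 6
-- W to move --
(1,1): no bracket -> illegal
(1,2): no bracket -> illegal
(1,3): no bracket -> illegal
(2,1): no bracket -> illegal
(2,3): no bracket -> illegal
(2,4): no bracket -> illegal
(3,1): no bracket -> illegal
(3,2): flips 2 -> legal
(4,1): no bracket -> illegal
(4,5): no bracket -> illegal
(5,1): no bracket -> illegal
(5,3): flips 1 -> legal
(5,5): no bracket -> illegal
(6,3): no bracket -> illegal
(6,4): flips 2 -> legal
(6,5): no bracket -> illegal
W mobility = 3

Answer: B=6 W=3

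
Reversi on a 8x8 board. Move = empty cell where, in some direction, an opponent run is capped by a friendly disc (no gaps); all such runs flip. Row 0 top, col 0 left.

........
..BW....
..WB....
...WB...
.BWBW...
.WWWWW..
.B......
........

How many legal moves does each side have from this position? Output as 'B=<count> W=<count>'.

-- B to move --
(0,2): no bracket -> illegal
(0,3): flips 1 -> legal
(0,4): no bracket -> illegal
(1,1): no bracket -> illegal
(1,4): flips 1 -> legal
(2,1): flips 1 -> legal
(2,4): no bracket -> illegal
(3,1): no bracket -> illegal
(3,2): flips 2 -> legal
(3,5): no bracket -> illegal
(4,0): no bracket -> illegal
(4,5): flips 1 -> legal
(4,6): no bracket -> illegal
(5,0): no bracket -> illegal
(5,6): no bracket -> illegal
(6,0): no bracket -> illegal
(6,2): no bracket -> illegal
(6,3): flips 2 -> legal
(6,4): flips 2 -> legal
(6,5): flips 1 -> legal
(6,6): no bracket -> illegal
B mobility = 8
-- W to move --
(0,1): no bracket -> illegal
(0,2): flips 1 -> legal
(0,3): no bracket -> illegal
(1,1): flips 1 -> legal
(1,4): no bracket -> illegal
(2,1): no bracket -> illegal
(2,4): flips 2 -> legal
(2,5): flips 2 -> legal
(3,0): flips 1 -> legal
(3,1): flips 1 -> legal
(3,2): flips 1 -> legal
(3,5): flips 1 -> legal
(4,0): flips 1 -> legal
(4,5): no bracket -> illegal
(5,0): no bracket -> illegal
(6,0): no bracket -> illegal
(6,2): no bracket -> illegal
(7,0): flips 1 -> legal
(7,1): flips 1 -> legal
(7,2): no bracket -> illegal
W mobility = 11

Answer: B=8 W=11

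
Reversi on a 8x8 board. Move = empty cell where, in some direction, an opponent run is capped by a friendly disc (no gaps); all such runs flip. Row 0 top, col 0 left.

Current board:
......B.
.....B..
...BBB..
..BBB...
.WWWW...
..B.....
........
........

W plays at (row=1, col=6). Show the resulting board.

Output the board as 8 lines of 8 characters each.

Answer: ......B.
.....BW.
...BBW..
..BBW...
.WWWW...
..B.....
........
........

Derivation:
Place W at (1,6); scan 8 dirs for brackets.
Dir NW: first cell '.' (not opp) -> no flip
Dir N: opp run (0,6), next=edge -> no flip
Dir NE: first cell '.' (not opp) -> no flip
Dir W: opp run (1,5), next='.' -> no flip
Dir E: first cell '.' (not opp) -> no flip
Dir SW: opp run (2,5) (3,4) capped by W -> flip
Dir S: first cell '.' (not opp) -> no flip
Dir SE: first cell '.' (not opp) -> no flip
All flips: (2,5) (3,4)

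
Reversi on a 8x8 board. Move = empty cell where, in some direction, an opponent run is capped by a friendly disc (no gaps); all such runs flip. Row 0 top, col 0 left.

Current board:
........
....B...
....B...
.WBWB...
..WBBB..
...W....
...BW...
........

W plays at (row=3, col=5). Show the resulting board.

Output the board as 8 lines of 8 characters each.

Answer: ........
....B...
....B...
.WBWWW..
..WBWB..
...W....
...BW...
........

Derivation:
Place W at (3,5); scan 8 dirs for brackets.
Dir NW: opp run (2,4), next='.' -> no flip
Dir N: first cell '.' (not opp) -> no flip
Dir NE: first cell '.' (not opp) -> no flip
Dir W: opp run (3,4) capped by W -> flip
Dir E: first cell '.' (not opp) -> no flip
Dir SW: opp run (4,4) capped by W -> flip
Dir S: opp run (4,5), next='.' -> no flip
Dir SE: first cell '.' (not opp) -> no flip
All flips: (3,4) (4,4)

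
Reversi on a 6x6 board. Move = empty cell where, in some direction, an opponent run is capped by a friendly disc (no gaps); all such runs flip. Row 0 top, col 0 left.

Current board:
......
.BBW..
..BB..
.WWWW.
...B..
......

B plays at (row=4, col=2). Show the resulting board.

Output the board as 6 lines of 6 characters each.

Place B at (4,2); scan 8 dirs for brackets.
Dir NW: opp run (3,1), next='.' -> no flip
Dir N: opp run (3,2) capped by B -> flip
Dir NE: opp run (3,3), next='.' -> no flip
Dir W: first cell '.' (not opp) -> no flip
Dir E: first cell 'B' (not opp) -> no flip
Dir SW: first cell '.' (not opp) -> no flip
Dir S: first cell '.' (not opp) -> no flip
Dir SE: first cell '.' (not opp) -> no flip
All flips: (3,2)

Answer: ......
.BBW..
..BB..
.WBWW.
..BB..
......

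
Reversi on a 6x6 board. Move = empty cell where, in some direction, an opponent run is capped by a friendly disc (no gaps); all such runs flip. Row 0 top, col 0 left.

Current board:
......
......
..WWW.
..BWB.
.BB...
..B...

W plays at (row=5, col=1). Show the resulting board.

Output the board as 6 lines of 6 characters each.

Place W at (5,1); scan 8 dirs for brackets.
Dir NW: first cell '.' (not opp) -> no flip
Dir N: opp run (4,1), next='.' -> no flip
Dir NE: opp run (4,2) capped by W -> flip
Dir W: first cell '.' (not opp) -> no flip
Dir E: opp run (5,2), next='.' -> no flip
Dir SW: edge -> no flip
Dir S: edge -> no flip
Dir SE: edge -> no flip
All flips: (4,2)

Answer: ......
......
..WWW.
..BWB.
.BW...
.WB...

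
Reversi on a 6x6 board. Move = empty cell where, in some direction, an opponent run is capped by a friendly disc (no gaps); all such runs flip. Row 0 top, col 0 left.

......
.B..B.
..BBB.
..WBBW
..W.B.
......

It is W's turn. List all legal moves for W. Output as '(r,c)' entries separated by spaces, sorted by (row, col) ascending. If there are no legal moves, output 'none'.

(0,0): no bracket -> illegal
(0,1): no bracket -> illegal
(0,2): no bracket -> illegal
(0,3): no bracket -> illegal
(0,4): no bracket -> illegal
(0,5): flips 2 -> legal
(1,0): no bracket -> illegal
(1,2): flips 1 -> legal
(1,3): flips 1 -> legal
(1,5): flips 2 -> legal
(2,0): no bracket -> illegal
(2,1): no bracket -> illegal
(2,5): no bracket -> illegal
(3,1): no bracket -> illegal
(4,3): no bracket -> illegal
(4,5): no bracket -> illegal
(5,3): flips 1 -> legal
(5,4): no bracket -> illegal
(5,5): no bracket -> illegal

Answer: (0,5) (1,2) (1,3) (1,5) (5,3)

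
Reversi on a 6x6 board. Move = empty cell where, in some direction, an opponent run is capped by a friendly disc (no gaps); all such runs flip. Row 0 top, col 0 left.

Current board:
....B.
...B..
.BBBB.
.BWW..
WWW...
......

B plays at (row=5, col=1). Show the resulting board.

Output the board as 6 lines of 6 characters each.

Place B at (5,1); scan 8 dirs for brackets.
Dir NW: opp run (4,0), next=edge -> no flip
Dir N: opp run (4,1) capped by B -> flip
Dir NE: opp run (4,2) (3,3) capped by B -> flip
Dir W: first cell '.' (not opp) -> no flip
Dir E: first cell '.' (not opp) -> no flip
Dir SW: edge -> no flip
Dir S: edge -> no flip
Dir SE: edge -> no flip
All flips: (3,3) (4,1) (4,2)

Answer: ....B.
...B..
.BBBB.
.BWB..
WBB...
.B....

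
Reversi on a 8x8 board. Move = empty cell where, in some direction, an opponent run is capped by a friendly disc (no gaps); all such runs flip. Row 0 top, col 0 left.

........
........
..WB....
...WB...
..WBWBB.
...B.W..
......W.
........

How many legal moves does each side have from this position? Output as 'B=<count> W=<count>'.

-- B to move --
(1,1): no bracket -> illegal
(1,2): no bracket -> illegal
(1,3): no bracket -> illegal
(2,1): flips 1 -> legal
(2,4): no bracket -> illegal
(3,1): flips 1 -> legal
(3,2): flips 1 -> legal
(3,5): flips 1 -> legal
(4,1): flips 1 -> legal
(5,1): no bracket -> illegal
(5,2): no bracket -> illegal
(5,4): flips 1 -> legal
(5,6): no bracket -> illegal
(5,7): no bracket -> illegal
(6,4): flips 1 -> legal
(6,5): flips 1 -> legal
(6,7): no bracket -> illegal
(7,5): no bracket -> illegal
(7,6): no bracket -> illegal
(7,7): no bracket -> illegal
B mobility = 8
-- W to move --
(1,2): no bracket -> illegal
(1,3): flips 1 -> legal
(1,4): no bracket -> illegal
(2,4): flips 2 -> legal
(2,5): no bracket -> illegal
(3,2): no bracket -> illegal
(3,5): flips 2 -> legal
(3,6): no bracket -> illegal
(3,7): flips 1 -> legal
(4,7): flips 2 -> legal
(5,2): no bracket -> illegal
(5,4): no bracket -> illegal
(5,6): no bracket -> illegal
(5,7): no bracket -> illegal
(6,2): flips 1 -> legal
(6,3): flips 2 -> legal
(6,4): flips 1 -> legal
W mobility = 8

Answer: B=8 W=8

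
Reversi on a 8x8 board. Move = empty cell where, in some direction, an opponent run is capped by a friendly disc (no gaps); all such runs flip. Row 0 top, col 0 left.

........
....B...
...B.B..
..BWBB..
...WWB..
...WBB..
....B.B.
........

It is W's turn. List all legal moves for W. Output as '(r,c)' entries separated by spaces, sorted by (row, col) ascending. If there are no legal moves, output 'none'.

(0,3): no bracket -> illegal
(0,4): no bracket -> illegal
(0,5): no bracket -> illegal
(1,2): no bracket -> illegal
(1,3): flips 1 -> legal
(1,5): no bracket -> illegal
(1,6): flips 2 -> legal
(2,1): flips 1 -> legal
(2,2): no bracket -> illegal
(2,4): flips 1 -> legal
(2,6): flips 1 -> legal
(3,1): flips 1 -> legal
(3,6): flips 2 -> legal
(4,1): no bracket -> illegal
(4,2): no bracket -> illegal
(4,6): flips 1 -> legal
(5,6): flips 2 -> legal
(5,7): no bracket -> illegal
(6,3): no bracket -> illegal
(6,5): flips 1 -> legal
(6,7): no bracket -> illegal
(7,3): no bracket -> illegal
(7,4): flips 2 -> legal
(7,5): flips 1 -> legal
(7,6): no bracket -> illegal
(7,7): flips 2 -> legal

Answer: (1,3) (1,6) (2,1) (2,4) (2,6) (3,1) (3,6) (4,6) (5,6) (6,5) (7,4) (7,5) (7,7)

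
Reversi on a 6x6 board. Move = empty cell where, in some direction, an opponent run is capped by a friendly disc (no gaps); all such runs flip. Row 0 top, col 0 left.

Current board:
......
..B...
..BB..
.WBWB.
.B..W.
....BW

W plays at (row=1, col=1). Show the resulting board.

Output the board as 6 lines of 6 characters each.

Answer: ......
.WB...
..WB..
.WBWB.
.B..W.
....BW

Derivation:
Place W at (1,1); scan 8 dirs for brackets.
Dir NW: first cell '.' (not opp) -> no flip
Dir N: first cell '.' (not opp) -> no flip
Dir NE: first cell '.' (not opp) -> no flip
Dir W: first cell '.' (not opp) -> no flip
Dir E: opp run (1,2), next='.' -> no flip
Dir SW: first cell '.' (not opp) -> no flip
Dir S: first cell '.' (not opp) -> no flip
Dir SE: opp run (2,2) capped by W -> flip
All flips: (2,2)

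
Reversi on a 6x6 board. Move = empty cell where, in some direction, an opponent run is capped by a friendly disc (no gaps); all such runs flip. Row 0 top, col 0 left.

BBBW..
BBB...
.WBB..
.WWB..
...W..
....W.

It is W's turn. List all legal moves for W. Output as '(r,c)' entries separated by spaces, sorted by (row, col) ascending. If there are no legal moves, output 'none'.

(1,3): flips 3 -> legal
(1,4): flips 1 -> legal
(2,0): no bracket -> illegal
(2,4): flips 2 -> legal
(3,4): flips 1 -> legal
(4,2): no bracket -> illegal
(4,4): no bracket -> illegal

Answer: (1,3) (1,4) (2,4) (3,4)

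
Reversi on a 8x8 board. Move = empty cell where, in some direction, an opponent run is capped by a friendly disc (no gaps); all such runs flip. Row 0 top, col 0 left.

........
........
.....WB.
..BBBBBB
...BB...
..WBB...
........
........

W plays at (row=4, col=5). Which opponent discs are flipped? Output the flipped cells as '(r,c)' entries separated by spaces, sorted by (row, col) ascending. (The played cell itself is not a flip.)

Answer: (3,5)

Derivation:
Dir NW: opp run (3,4), next='.' -> no flip
Dir N: opp run (3,5) capped by W -> flip
Dir NE: opp run (3,6), next='.' -> no flip
Dir W: opp run (4,4) (4,3), next='.' -> no flip
Dir E: first cell '.' (not opp) -> no flip
Dir SW: opp run (5,4), next='.' -> no flip
Dir S: first cell '.' (not opp) -> no flip
Dir SE: first cell '.' (not opp) -> no flip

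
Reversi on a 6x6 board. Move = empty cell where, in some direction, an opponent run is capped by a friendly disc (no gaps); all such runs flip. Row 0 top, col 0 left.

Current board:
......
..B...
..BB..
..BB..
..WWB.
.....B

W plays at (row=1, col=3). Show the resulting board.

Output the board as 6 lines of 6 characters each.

Answer: ......
..BW..
..BW..
..BW..
..WWB.
.....B

Derivation:
Place W at (1,3); scan 8 dirs for brackets.
Dir NW: first cell '.' (not opp) -> no flip
Dir N: first cell '.' (not opp) -> no flip
Dir NE: first cell '.' (not opp) -> no flip
Dir W: opp run (1,2), next='.' -> no flip
Dir E: first cell '.' (not opp) -> no flip
Dir SW: opp run (2,2), next='.' -> no flip
Dir S: opp run (2,3) (3,3) capped by W -> flip
Dir SE: first cell '.' (not opp) -> no flip
All flips: (2,3) (3,3)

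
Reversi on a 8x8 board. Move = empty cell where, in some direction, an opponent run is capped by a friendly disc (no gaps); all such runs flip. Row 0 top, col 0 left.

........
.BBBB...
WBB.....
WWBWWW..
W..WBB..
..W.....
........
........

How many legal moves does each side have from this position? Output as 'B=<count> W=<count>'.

Answer: B=8 W=12

Derivation:
-- B to move --
(1,0): no bracket -> illegal
(2,3): flips 1 -> legal
(2,4): flips 1 -> legal
(2,5): flips 1 -> legal
(2,6): flips 1 -> legal
(3,6): flips 3 -> legal
(4,1): flips 1 -> legal
(4,2): flips 1 -> legal
(4,6): no bracket -> illegal
(5,0): no bracket -> illegal
(5,1): no bracket -> illegal
(5,3): no bracket -> illegal
(5,4): flips 1 -> legal
(6,1): no bracket -> illegal
(6,2): no bracket -> illegal
(6,3): no bracket -> illegal
B mobility = 8
-- W to move --
(0,0): flips 2 -> legal
(0,1): flips 2 -> legal
(0,2): flips 1 -> legal
(0,3): flips 2 -> legal
(0,4): flips 2 -> legal
(0,5): no bracket -> illegal
(1,0): flips 2 -> legal
(1,5): no bracket -> illegal
(2,3): flips 2 -> legal
(2,4): no bracket -> illegal
(2,5): no bracket -> illegal
(3,6): no bracket -> illegal
(4,1): no bracket -> illegal
(4,2): no bracket -> illegal
(4,6): flips 2 -> legal
(5,3): flips 1 -> legal
(5,4): flips 1 -> legal
(5,5): flips 2 -> legal
(5,6): flips 1 -> legal
W mobility = 12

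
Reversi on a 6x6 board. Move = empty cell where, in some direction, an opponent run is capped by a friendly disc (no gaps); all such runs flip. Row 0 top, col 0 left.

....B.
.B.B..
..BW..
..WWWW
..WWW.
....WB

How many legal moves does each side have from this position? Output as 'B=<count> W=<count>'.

-- B to move --
(1,2): no bracket -> illegal
(1,4): no bracket -> illegal
(2,1): no bracket -> illegal
(2,4): flips 1 -> legal
(2,5): no bracket -> illegal
(3,1): no bracket -> illegal
(4,1): no bracket -> illegal
(4,5): no bracket -> illegal
(5,1): no bracket -> illegal
(5,2): flips 2 -> legal
(5,3): flips 4 -> legal
B mobility = 3
-- W to move --
(0,0): flips 2 -> legal
(0,1): no bracket -> illegal
(0,2): no bracket -> illegal
(0,3): flips 1 -> legal
(0,5): no bracket -> illegal
(1,0): no bracket -> illegal
(1,2): flips 1 -> legal
(1,4): no bracket -> illegal
(1,5): no bracket -> illegal
(2,0): no bracket -> illegal
(2,1): flips 1 -> legal
(2,4): no bracket -> illegal
(3,1): no bracket -> illegal
(4,5): no bracket -> illegal
W mobility = 4

Answer: B=3 W=4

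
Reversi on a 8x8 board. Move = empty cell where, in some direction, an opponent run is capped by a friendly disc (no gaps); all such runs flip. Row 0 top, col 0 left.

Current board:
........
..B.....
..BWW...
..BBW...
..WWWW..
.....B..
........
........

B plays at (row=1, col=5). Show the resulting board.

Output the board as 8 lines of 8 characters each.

Answer: ........
..B..B..
..BWB...
..BBW...
..WWWW..
.....B..
........
........

Derivation:
Place B at (1,5); scan 8 dirs for brackets.
Dir NW: first cell '.' (not opp) -> no flip
Dir N: first cell '.' (not opp) -> no flip
Dir NE: first cell '.' (not opp) -> no flip
Dir W: first cell '.' (not opp) -> no flip
Dir E: first cell '.' (not opp) -> no flip
Dir SW: opp run (2,4) capped by B -> flip
Dir S: first cell '.' (not opp) -> no flip
Dir SE: first cell '.' (not opp) -> no flip
All flips: (2,4)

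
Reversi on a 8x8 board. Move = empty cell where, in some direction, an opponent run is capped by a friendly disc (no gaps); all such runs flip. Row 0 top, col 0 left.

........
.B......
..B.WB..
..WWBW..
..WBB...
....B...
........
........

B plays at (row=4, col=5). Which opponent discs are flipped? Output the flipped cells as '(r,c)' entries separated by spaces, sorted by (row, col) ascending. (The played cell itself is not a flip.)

Dir NW: first cell 'B' (not opp) -> no flip
Dir N: opp run (3,5) capped by B -> flip
Dir NE: first cell '.' (not opp) -> no flip
Dir W: first cell 'B' (not opp) -> no flip
Dir E: first cell '.' (not opp) -> no flip
Dir SW: first cell 'B' (not opp) -> no flip
Dir S: first cell '.' (not opp) -> no flip
Dir SE: first cell '.' (not opp) -> no flip

Answer: (3,5)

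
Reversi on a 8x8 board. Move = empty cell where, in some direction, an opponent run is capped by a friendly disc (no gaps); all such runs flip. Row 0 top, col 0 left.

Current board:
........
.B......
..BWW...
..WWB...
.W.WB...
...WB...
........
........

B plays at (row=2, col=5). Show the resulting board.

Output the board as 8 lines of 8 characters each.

Place B at (2,5); scan 8 dirs for brackets.
Dir NW: first cell '.' (not opp) -> no flip
Dir N: first cell '.' (not opp) -> no flip
Dir NE: first cell '.' (not opp) -> no flip
Dir W: opp run (2,4) (2,3) capped by B -> flip
Dir E: first cell '.' (not opp) -> no flip
Dir SW: first cell 'B' (not opp) -> no flip
Dir S: first cell '.' (not opp) -> no flip
Dir SE: first cell '.' (not opp) -> no flip
All flips: (2,3) (2,4)

Answer: ........
.B......
..BBBB..
..WWB...
.W.WB...
...WB...
........
........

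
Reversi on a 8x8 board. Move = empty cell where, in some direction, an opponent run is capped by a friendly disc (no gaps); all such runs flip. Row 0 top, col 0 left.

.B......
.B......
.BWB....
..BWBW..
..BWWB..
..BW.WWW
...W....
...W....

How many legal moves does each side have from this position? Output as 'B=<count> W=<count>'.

-- B to move --
(1,2): flips 1 -> legal
(1,3): no bracket -> illegal
(2,4): flips 1 -> legal
(2,5): flips 1 -> legal
(2,6): no bracket -> illegal
(3,1): no bracket -> illegal
(3,6): flips 1 -> legal
(4,6): no bracket -> illegal
(4,7): no bracket -> illegal
(5,4): flips 3 -> legal
(6,2): no bracket -> illegal
(6,4): flips 1 -> legal
(6,5): flips 1 -> legal
(6,6): flips 4 -> legal
(6,7): flips 1 -> legal
(7,2): no bracket -> illegal
(7,4): flips 1 -> legal
B mobility = 10
-- W to move --
(0,0): flips 1 -> legal
(0,2): no bracket -> illegal
(1,0): flips 2 -> legal
(1,2): flips 3 -> legal
(1,3): flips 1 -> legal
(1,4): no bracket -> illegal
(2,0): flips 1 -> legal
(2,4): flips 2 -> legal
(2,5): flips 1 -> legal
(3,0): no bracket -> illegal
(3,1): flips 2 -> legal
(3,6): no bracket -> illegal
(4,1): flips 2 -> legal
(4,6): flips 1 -> legal
(5,1): flips 2 -> legal
(5,4): no bracket -> illegal
(6,1): flips 1 -> legal
(6,2): flips 3 -> legal
W mobility = 13

Answer: B=10 W=13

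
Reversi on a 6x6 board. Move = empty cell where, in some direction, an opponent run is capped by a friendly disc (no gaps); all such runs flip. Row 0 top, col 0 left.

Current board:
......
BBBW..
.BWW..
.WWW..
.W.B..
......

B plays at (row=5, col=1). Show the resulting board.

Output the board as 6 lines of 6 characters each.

Place B at (5,1); scan 8 dirs for brackets.
Dir NW: first cell '.' (not opp) -> no flip
Dir N: opp run (4,1) (3,1) capped by B -> flip
Dir NE: first cell '.' (not opp) -> no flip
Dir W: first cell '.' (not opp) -> no flip
Dir E: first cell '.' (not opp) -> no flip
Dir SW: edge -> no flip
Dir S: edge -> no flip
Dir SE: edge -> no flip
All flips: (3,1) (4,1)

Answer: ......
BBBW..
.BWW..
.BWW..
.B.B..
.B....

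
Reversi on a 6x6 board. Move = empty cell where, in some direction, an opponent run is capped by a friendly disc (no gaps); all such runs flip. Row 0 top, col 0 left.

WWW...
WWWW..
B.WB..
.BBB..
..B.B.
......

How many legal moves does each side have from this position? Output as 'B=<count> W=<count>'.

Answer: B=3 W=7

Derivation:
-- B to move --
(0,3): flips 1 -> legal
(0,4): flips 2 -> legal
(1,4): no bracket -> illegal
(2,1): flips 1 -> legal
(2,4): no bracket -> illegal
B mobility = 3
-- W to move --
(1,4): no bracket -> illegal
(2,1): no bracket -> illegal
(2,4): flips 1 -> legal
(3,0): flips 1 -> legal
(3,4): flips 1 -> legal
(3,5): no bracket -> illegal
(4,0): flips 1 -> legal
(4,1): no bracket -> illegal
(4,3): flips 2 -> legal
(4,5): no bracket -> illegal
(5,1): no bracket -> illegal
(5,2): flips 2 -> legal
(5,3): no bracket -> illegal
(5,4): no bracket -> illegal
(5,5): flips 2 -> legal
W mobility = 7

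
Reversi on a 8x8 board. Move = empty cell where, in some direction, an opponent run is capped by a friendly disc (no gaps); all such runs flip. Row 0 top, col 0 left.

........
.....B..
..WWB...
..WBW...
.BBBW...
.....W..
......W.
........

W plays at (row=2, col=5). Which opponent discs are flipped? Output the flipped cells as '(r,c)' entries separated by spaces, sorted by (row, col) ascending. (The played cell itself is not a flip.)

Dir NW: first cell '.' (not opp) -> no flip
Dir N: opp run (1,5), next='.' -> no flip
Dir NE: first cell '.' (not opp) -> no flip
Dir W: opp run (2,4) capped by W -> flip
Dir E: first cell '.' (not opp) -> no flip
Dir SW: first cell 'W' (not opp) -> no flip
Dir S: first cell '.' (not opp) -> no flip
Dir SE: first cell '.' (not opp) -> no flip

Answer: (2,4)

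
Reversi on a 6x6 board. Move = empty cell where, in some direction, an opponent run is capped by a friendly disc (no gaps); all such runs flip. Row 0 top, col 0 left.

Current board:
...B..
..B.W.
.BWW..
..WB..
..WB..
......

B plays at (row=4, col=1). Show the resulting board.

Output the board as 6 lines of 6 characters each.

Place B at (4,1); scan 8 dirs for brackets.
Dir NW: first cell '.' (not opp) -> no flip
Dir N: first cell '.' (not opp) -> no flip
Dir NE: opp run (3,2) (2,3) (1,4), next='.' -> no flip
Dir W: first cell '.' (not opp) -> no flip
Dir E: opp run (4,2) capped by B -> flip
Dir SW: first cell '.' (not opp) -> no flip
Dir S: first cell '.' (not opp) -> no flip
Dir SE: first cell '.' (not opp) -> no flip
All flips: (4,2)

Answer: ...B..
..B.W.
.BWW..
..WB..
.BBB..
......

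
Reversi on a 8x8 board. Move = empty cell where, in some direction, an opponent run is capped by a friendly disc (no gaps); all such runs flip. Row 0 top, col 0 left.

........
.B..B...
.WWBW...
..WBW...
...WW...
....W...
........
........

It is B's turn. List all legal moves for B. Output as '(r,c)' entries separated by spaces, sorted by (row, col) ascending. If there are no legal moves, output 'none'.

Answer: (1,5) (2,0) (2,5) (3,1) (3,5) (4,1) (4,5) (5,3) (5,5) (6,4)

Derivation:
(1,0): no bracket -> illegal
(1,2): no bracket -> illegal
(1,3): no bracket -> illegal
(1,5): flips 1 -> legal
(2,0): flips 2 -> legal
(2,5): flips 1 -> legal
(3,0): no bracket -> illegal
(3,1): flips 2 -> legal
(3,5): flips 1 -> legal
(4,1): flips 1 -> legal
(4,2): no bracket -> illegal
(4,5): flips 1 -> legal
(5,2): no bracket -> illegal
(5,3): flips 1 -> legal
(5,5): flips 1 -> legal
(6,3): no bracket -> illegal
(6,4): flips 4 -> legal
(6,5): no bracket -> illegal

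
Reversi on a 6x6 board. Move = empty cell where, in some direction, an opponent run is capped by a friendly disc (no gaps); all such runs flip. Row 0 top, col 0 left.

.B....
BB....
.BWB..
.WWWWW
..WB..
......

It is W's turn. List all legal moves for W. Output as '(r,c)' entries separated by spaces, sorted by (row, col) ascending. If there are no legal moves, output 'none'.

(0,0): flips 1 -> legal
(0,2): no bracket -> illegal
(1,2): flips 1 -> legal
(1,3): flips 1 -> legal
(1,4): flips 1 -> legal
(2,0): flips 1 -> legal
(2,4): flips 1 -> legal
(3,0): no bracket -> illegal
(4,4): flips 1 -> legal
(5,2): flips 1 -> legal
(5,3): flips 1 -> legal
(5,4): flips 1 -> legal

Answer: (0,0) (1,2) (1,3) (1,4) (2,0) (2,4) (4,4) (5,2) (5,3) (5,4)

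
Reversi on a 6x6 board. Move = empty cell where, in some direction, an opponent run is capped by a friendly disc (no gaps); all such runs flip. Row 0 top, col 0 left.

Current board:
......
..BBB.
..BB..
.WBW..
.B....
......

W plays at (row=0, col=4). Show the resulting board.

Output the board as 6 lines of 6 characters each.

Place W at (0,4); scan 8 dirs for brackets.
Dir NW: edge -> no flip
Dir N: edge -> no flip
Dir NE: edge -> no flip
Dir W: first cell '.' (not opp) -> no flip
Dir E: first cell '.' (not opp) -> no flip
Dir SW: opp run (1,3) (2,2) capped by W -> flip
Dir S: opp run (1,4), next='.' -> no flip
Dir SE: first cell '.' (not opp) -> no flip
All flips: (1,3) (2,2)

Answer: ....W.
..BWB.
..WB..
.WBW..
.B....
......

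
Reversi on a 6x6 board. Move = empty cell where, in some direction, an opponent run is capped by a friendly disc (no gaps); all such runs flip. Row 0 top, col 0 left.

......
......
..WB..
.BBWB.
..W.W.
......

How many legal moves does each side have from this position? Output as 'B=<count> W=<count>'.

-- B to move --
(1,1): no bracket -> illegal
(1,2): flips 1 -> legal
(1,3): flips 1 -> legal
(2,1): flips 1 -> legal
(2,4): no bracket -> illegal
(3,5): no bracket -> illegal
(4,1): no bracket -> illegal
(4,3): flips 1 -> legal
(4,5): no bracket -> illegal
(5,1): no bracket -> illegal
(5,2): flips 1 -> legal
(5,3): flips 1 -> legal
(5,4): flips 1 -> legal
(5,5): no bracket -> illegal
B mobility = 7
-- W to move --
(1,2): no bracket -> illegal
(1,3): flips 1 -> legal
(1,4): no bracket -> illegal
(2,0): flips 1 -> legal
(2,1): no bracket -> illegal
(2,4): flips 2 -> legal
(2,5): no bracket -> illegal
(3,0): flips 2 -> legal
(3,5): flips 1 -> legal
(4,0): flips 1 -> legal
(4,1): no bracket -> illegal
(4,3): no bracket -> illegal
(4,5): no bracket -> illegal
W mobility = 6

Answer: B=7 W=6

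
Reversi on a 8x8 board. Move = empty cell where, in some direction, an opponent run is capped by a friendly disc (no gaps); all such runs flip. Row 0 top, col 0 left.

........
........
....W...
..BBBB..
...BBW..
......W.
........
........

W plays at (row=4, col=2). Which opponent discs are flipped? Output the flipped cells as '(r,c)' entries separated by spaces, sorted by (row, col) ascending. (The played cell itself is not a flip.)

Dir NW: first cell '.' (not opp) -> no flip
Dir N: opp run (3,2), next='.' -> no flip
Dir NE: opp run (3,3) capped by W -> flip
Dir W: first cell '.' (not opp) -> no flip
Dir E: opp run (4,3) (4,4) capped by W -> flip
Dir SW: first cell '.' (not opp) -> no flip
Dir S: first cell '.' (not opp) -> no flip
Dir SE: first cell '.' (not opp) -> no flip

Answer: (3,3) (4,3) (4,4)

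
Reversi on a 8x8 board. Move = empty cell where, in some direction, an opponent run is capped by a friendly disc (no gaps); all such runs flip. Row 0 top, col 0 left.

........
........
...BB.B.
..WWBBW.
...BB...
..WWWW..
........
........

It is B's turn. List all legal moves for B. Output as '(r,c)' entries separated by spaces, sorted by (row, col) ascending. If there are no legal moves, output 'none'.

(2,1): flips 1 -> legal
(2,2): flips 1 -> legal
(2,5): no bracket -> illegal
(2,7): no bracket -> illegal
(3,1): flips 2 -> legal
(3,7): flips 1 -> legal
(4,1): flips 1 -> legal
(4,2): flips 1 -> legal
(4,5): no bracket -> illegal
(4,6): flips 1 -> legal
(4,7): no bracket -> illegal
(5,1): no bracket -> illegal
(5,6): no bracket -> illegal
(6,1): flips 1 -> legal
(6,2): flips 1 -> legal
(6,3): flips 1 -> legal
(6,4): flips 1 -> legal
(6,5): flips 1 -> legal
(6,6): flips 1 -> legal

Answer: (2,1) (2,2) (3,1) (3,7) (4,1) (4,2) (4,6) (6,1) (6,2) (6,3) (6,4) (6,5) (6,6)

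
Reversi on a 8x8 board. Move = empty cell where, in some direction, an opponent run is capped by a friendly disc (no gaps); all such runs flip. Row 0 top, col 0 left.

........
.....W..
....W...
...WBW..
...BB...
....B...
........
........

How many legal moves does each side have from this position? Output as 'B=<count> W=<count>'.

Answer: B=6 W=3

Derivation:
-- B to move --
(0,4): no bracket -> illegal
(0,5): no bracket -> illegal
(0,6): no bracket -> illegal
(1,3): no bracket -> illegal
(1,4): flips 1 -> legal
(1,6): no bracket -> illegal
(2,2): flips 1 -> legal
(2,3): flips 1 -> legal
(2,5): no bracket -> illegal
(2,6): flips 1 -> legal
(3,2): flips 1 -> legal
(3,6): flips 1 -> legal
(4,2): no bracket -> illegal
(4,5): no bracket -> illegal
(4,6): no bracket -> illegal
B mobility = 6
-- W to move --
(2,3): no bracket -> illegal
(2,5): no bracket -> illegal
(3,2): no bracket -> illegal
(4,2): no bracket -> illegal
(4,5): no bracket -> illegal
(5,2): no bracket -> illegal
(5,3): flips 2 -> legal
(5,5): flips 1 -> legal
(6,3): no bracket -> illegal
(6,4): flips 3 -> legal
(6,5): no bracket -> illegal
W mobility = 3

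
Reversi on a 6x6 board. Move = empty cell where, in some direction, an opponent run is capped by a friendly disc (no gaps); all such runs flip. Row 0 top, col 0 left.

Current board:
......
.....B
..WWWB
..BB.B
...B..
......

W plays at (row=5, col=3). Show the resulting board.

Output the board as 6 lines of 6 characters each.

Place W at (5,3); scan 8 dirs for brackets.
Dir NW: first cell '.' (not opp) -> no flip
Dir N: opp run (4,3) (3,3) capped by W -> flip
Dir NE: first cell '.' (not opp) -> no flip
Dir W: first cell '.' (not opp) -> no flip
Dir E: first cell '.' (not opp) -> no flip
Dir SW: edge -> no flip
Dir S: edge -> no flip
Dir SE: edge -> no flip
All flips: (3,3) (4,3)

Answer: ......
.....B
..WWWB
..BW.B
...W..
...W..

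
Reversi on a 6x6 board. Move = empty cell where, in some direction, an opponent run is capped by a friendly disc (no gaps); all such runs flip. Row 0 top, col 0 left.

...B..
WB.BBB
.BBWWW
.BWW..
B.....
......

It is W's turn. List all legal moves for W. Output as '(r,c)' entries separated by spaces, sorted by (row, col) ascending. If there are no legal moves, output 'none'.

Answer: (0,0) (0,2) (0,4) (0,5) (1,2) (2,0) (3,0)

Derivation:
(0,0): flips 2 -> legal
(0,1): no bracket -> illegal
(0,2): flips 1 -> legal
(0,4): flips 1 -> legal
(0,5): flips 2 -> legal
(1,2): flips 2 -> legal
(2,0): flips 2 -> legal
(3,0): flips 1 -> legal
(4,1): no bracket -> illegal
(4,2): no bracket -> illegal
(5,0): no bracket -> illegal
(5,1): no bracket -> illegal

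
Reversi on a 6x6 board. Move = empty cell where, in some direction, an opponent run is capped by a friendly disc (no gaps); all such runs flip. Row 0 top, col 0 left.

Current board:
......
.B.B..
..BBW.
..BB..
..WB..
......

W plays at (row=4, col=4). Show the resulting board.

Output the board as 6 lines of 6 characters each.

Answer: ......
.B.B..
..BBW.
..BB..
..WWW.
......

Derivation:
Place W at (4,4); scan 8 dirs for brackets.
Dir NW: opp run (3,3) (2,2) (1,1), next='.' -> no flip
Dir N: first cell '.' (not opp) -> no flip
Dir NE: first cell '.' (not opp) -> no flip
Dir W: opp run (4,3) capped by W -> flip
Dir E: first cell '.' (not opp) -> no flip
Dir SW: first cell '.' (not opp) -> no flip
Dir S: first cell '.' (not opp) -> no flip
Dir SE: first cell '.' (not opp) -> no flip
All flips: (4,3)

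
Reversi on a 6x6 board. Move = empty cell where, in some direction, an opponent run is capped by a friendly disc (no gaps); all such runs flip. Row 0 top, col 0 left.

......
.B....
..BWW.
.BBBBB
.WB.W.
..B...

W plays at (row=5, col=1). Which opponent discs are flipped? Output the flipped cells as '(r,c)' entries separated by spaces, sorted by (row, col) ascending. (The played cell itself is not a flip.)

Dir NW: first cell '.' (not opp) -> no flip
Dir N: first cell 'W' (not opp) -> no flip
Dir NE: opp run (4,2) (3,3) capped by W -> flip
Dir W: first cell '.' (not opp) -> no flip
Dir E: opp run (5,2), next='.' -> no flip
Dir SW: edge -> no flip
Dir S: edge -> no flip
Dir SE: edge -> no flip

Answer: (3,3) (4,2)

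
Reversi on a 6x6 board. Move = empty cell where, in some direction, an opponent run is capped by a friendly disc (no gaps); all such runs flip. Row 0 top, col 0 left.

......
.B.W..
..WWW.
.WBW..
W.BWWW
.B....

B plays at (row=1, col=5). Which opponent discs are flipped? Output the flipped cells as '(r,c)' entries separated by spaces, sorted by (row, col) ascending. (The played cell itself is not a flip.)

Dir NW: first cell '.' (not opp) -> no flip
Dir N: first cell '.' (not opp) -> no flip
Dir NE: edge -> no flip
Dir W: first cell '.' (not opp) -> no flip
Dir E: edge -> no flip
Dir SW: opp run (2,4) (3,3) capped by B -> flip
Dir S: first cell '.' (not opp) -> no flip
Dir SE: edge -> no flip

Answer: (2,4) (3,3)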